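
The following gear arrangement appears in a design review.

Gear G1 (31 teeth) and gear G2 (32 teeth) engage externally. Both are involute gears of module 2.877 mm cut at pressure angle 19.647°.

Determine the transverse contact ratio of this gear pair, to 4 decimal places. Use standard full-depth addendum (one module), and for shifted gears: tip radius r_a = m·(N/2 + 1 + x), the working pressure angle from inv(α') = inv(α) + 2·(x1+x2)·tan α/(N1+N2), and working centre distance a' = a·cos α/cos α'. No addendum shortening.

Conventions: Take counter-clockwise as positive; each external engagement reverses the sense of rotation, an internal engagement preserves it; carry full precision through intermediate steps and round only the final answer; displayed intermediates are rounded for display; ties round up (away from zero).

1.6800

single-mesh involute tooth geometry (31T engaging 32T at module 2.877)
base radii: r_b1 = 41.997354, r_b2 = 43.352107
tip radii: r_a1 = 47.470500, r_a2 = 48.909000
no profile shift: α' = α, a' = a
action lengths: √(r_a1²−r_b1²) = 22.128503, √(r_a2²−r_b2²) = 22.642550
base pitch p_b = π·m·cos α = 8.512166
CR = (22.128503 + 22.642550 − 90.625500·sin 19.64700°)/8.512166 = 1.680015
contact ratio ≈ 1.6800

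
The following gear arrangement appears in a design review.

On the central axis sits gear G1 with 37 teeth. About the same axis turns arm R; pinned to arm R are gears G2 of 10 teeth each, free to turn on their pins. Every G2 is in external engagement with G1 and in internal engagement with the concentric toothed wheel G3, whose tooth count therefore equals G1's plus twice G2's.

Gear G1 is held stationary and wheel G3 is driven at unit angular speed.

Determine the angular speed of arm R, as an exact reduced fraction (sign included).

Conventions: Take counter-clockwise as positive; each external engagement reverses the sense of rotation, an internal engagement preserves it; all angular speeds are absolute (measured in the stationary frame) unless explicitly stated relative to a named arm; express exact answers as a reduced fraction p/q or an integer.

57/94

class = planetary set [G3 = 37+2·10 = 57; Willis about the carrier]
ring teeth: 37 + 2·10 = 57
37(ω_sun−ω_arm) = −57(ω_ring−ω_arm),  ω_sun = 0, ω_ring = 1
37(0−ω_arm) = −57(1−ω_arm)  ⇒  94·ω_arm = 57  ⇒  ω_arm = 57/94
exact speed ratio = 57/94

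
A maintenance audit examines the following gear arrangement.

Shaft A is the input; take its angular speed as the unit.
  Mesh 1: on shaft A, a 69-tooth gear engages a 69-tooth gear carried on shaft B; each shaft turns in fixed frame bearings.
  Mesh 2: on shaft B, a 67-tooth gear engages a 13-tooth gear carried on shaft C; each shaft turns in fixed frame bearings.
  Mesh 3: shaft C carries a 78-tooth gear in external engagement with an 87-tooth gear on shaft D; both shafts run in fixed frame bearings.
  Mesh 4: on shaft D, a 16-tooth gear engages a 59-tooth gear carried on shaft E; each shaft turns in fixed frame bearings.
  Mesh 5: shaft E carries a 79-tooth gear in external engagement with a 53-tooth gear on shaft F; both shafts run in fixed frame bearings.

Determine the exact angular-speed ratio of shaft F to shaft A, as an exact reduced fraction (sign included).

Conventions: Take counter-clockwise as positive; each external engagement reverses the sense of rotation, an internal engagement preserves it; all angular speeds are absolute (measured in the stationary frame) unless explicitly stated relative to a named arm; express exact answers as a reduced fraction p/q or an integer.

-169376/90683

class = fixed-axis compound train [5 meshes; 5 ratios multiply, 5 sense flips]
mesh 1 [69T→69T]: running ratio 1, sense −
mesh 2 [67T→13T]: running ratio 67/13, sense +
mesh 3 [78T→87T]: running ratio 134/29, sense −
mesh 4 [16T→59T]: running ratio 2144/1711, sense +
mesh 5 [79T→53T]: running ratio 169376/90683, sense −
ω_out/ω_in = -169376/90683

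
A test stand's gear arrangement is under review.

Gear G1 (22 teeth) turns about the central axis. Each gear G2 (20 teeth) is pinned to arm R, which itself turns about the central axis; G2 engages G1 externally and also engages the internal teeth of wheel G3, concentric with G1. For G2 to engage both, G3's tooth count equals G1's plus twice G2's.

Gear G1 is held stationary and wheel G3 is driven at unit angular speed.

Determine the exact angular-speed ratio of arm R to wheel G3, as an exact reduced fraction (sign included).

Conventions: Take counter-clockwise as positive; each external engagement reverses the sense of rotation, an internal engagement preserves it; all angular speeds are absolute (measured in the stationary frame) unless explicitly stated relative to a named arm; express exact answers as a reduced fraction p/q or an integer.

31/42

topology: planetary set — G1 22T / G2 20T / G3 62T, arm = carrier (Willis)
ring teeth: 22 + 2·20 = 62
22(ω_sun−ω_arm) = −62(ω_ring−ω_arm),  ω_sun = 0, ω_ring = 1
22(0−ω_arm) = −62(1−ω_arm)  ⇒  84·ω_arm = 62  ⇒  ω_arm = 31/42
ω_out/ω_in = 31/42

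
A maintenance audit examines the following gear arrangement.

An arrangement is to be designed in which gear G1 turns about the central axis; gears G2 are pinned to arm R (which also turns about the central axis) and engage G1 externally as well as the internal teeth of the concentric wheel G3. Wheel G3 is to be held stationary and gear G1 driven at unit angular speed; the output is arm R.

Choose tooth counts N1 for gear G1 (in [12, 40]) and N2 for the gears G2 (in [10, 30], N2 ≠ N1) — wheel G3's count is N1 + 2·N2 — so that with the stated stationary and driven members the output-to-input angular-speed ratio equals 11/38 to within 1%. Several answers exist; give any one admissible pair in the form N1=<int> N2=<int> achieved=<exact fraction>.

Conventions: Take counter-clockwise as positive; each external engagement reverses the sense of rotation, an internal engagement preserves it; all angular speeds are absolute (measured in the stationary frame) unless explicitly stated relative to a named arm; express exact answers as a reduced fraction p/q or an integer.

class = planetary set [ratio 11/38 wanted; Willis about the carrier]
Willis with ω_ring = 0: ω_arm/ω_sun = N1/(N1+N3); set equal to 11/38  ⇒  N3/N1 = 1/(11/38) − 1 = 27/11
N3 = N1 + 2·N2  ⇒  N2/N1 = (N3/N1 − 1)/2 = (27/11 − 1)/2 = 8/11
smallest multiple with N1 ≥ 12 and N2 ≥ 10: k = 2  ⇒  N1 = 2·11 = 22, N2 = 2·8 = 16 (N1 ≤ 40, N2 ≤ 30, N2 ≠ N1 ✓), N3 = 22 + 2·16 = 54
check: N1/(N1+N3) with N1 = 22, N3 = 54 gives 11/38; |achieved − target| = 0 ≤ 11/3800 ✓

N1=22 N2=16 achieved=11/38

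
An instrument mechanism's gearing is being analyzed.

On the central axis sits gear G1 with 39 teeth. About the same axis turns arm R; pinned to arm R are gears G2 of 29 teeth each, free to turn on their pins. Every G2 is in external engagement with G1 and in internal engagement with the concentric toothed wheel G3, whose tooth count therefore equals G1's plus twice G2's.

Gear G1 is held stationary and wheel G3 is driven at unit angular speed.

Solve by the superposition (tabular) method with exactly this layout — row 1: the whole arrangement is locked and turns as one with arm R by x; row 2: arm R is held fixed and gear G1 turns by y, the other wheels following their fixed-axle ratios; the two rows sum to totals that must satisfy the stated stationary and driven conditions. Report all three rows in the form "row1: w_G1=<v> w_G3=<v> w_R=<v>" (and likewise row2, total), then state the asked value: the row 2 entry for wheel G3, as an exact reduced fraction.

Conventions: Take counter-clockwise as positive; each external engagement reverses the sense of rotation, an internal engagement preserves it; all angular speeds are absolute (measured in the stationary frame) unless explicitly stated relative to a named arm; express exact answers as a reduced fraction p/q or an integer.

row1: w_G1=97/136 w_G3=97/136 w_R=97/136
row2: w_G1=-97/136 w_G3=39/136 w_R=0
total: w_G1=0 w_G3=1 w_R=97/136
asked value: 39/136

topology: planetary set — G1 39T / G2 29T / G3 97T, arm = carrier (Willis)
row 1 — lock + rotate with arm: ω_sun = ω_ring = ω_arm = x
superposition row 2 [arm held]: sun y, ring −(39/97)·y, arm 0
boundary: total ω_sun = x + y = 0 and total ω_ring = x − (39/97)·y = 1  ⇒  y = -97/136, x = 97/136
row 2 ring = −(39/97)·(-97/136) = 39/136
totals (row 1 + row 2): sun 97/136 + (-97/136) = 0, ring 97/136 + 39/136 = 1, arm 97/136 + 0 = 97/136
asked cell (row2, ring) = 39/136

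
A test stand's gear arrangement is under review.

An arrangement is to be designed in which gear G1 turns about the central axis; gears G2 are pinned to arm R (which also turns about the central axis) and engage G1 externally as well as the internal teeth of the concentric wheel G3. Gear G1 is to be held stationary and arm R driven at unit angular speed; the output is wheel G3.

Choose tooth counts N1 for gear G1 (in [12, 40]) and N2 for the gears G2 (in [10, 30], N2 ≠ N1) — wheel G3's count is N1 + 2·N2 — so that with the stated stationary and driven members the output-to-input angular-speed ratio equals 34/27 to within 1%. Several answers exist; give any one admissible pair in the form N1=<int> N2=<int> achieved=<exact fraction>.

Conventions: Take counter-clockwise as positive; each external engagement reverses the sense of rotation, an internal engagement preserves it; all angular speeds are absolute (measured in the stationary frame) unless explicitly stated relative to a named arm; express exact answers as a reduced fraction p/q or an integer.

N1=14 N2=20 achieved=34/27

planetary set to be sized for 34/27 (Willis relation)
Willis with ω_sun = 0: ω_ring/ω_arm = (N1+N3)/N3; set equal to 34/27  ⇒  N3/N1 = 1/(34/27 − 1) = 27/7
N3 = N1 + 2·N2  ⇒  N2/N1 = (N3/N1 − 1)/2 = (27/7 − 1)/2 = 10/7
smallest multiple with N1 ≥ 12 and N2 ≥ 10: k = 2  ⇒  N1 = 2·7 = 14, N2 = 2·10 = 20 (N1 ≤ 40, N2 ≤ 30, N2 ≠ N1 ✓), N3 = 14 + 2·20 = 54
check: (N1+N3)/N3 with N1 = 14, N3 = 54 gives 34/27; |achieved − target| = 0 ≤ 17/1350 ✓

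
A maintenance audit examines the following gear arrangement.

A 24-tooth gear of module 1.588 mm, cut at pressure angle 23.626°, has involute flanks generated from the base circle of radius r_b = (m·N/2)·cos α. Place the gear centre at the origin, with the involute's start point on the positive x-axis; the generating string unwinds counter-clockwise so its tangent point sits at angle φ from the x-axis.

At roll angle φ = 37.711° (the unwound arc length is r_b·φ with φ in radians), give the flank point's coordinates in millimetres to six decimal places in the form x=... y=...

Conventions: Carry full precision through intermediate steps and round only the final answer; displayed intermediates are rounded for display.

class = single-mesh tooth geometry [base-circle involute, m = 1.588, 24T]
pitch radius r_p = m·N/2 = 1.588·24/2 = 19.056000
base radius r_b = r_p·cos α = 19.056000·cos 23.626° = 17.458744
roll angle φ = 37.711° = 0.65818111 rad
x = r_b·(cos φ + φ·sin φ) = 20.840532
y = r_b·(sin φ − φ·cos φ) = 1.588533

x=20.840532 y=1.588533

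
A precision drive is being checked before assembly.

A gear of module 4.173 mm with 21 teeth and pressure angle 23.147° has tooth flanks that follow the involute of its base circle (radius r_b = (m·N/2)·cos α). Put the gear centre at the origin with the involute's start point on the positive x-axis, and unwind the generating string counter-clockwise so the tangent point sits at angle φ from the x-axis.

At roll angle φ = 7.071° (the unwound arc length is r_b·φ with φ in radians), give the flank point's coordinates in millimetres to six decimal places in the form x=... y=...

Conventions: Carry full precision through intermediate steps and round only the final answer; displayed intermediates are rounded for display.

x=40.594890 y=0.025205

recognized (one wheel, involute flank): single-mesh tooth geometry, m = 4.173, N = 21
pitch radius r_p = m·N/2 = 4.173·21/2 = 43.816500
base radius r_b = r_p·cos α = 43.816500·cos 23.147° = 40.289243
roll angle φ = 7.071° = 0.12341223 rad
x = r_b·(cos φ + φ·sin φ) = 40.594890
y = r_b·(sin φ − φ·cos φ) = 0.025205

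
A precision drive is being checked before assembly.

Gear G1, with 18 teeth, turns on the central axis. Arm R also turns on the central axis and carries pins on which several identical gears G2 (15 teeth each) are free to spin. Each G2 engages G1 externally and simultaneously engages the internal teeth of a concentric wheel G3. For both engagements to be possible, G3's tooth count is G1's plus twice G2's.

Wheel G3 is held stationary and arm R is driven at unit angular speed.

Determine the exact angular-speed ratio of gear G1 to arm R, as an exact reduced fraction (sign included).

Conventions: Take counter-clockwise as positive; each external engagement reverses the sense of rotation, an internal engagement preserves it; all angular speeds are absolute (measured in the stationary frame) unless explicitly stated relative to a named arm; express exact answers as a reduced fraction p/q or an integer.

topology: planetary set — G1 18T / G2 15T / G3 48T, arm = carrier (Willis)
ring teeth: 18 + 2·15 = 48
18(ω_sun−ω_arm) = −48(ω_ring−ω_arm),  ω_ring = 0, ω_arm = 1
ω_sun = 1 − (48/18)(0−1) = 11/3
ω_out/ω_in = 11/3

11/3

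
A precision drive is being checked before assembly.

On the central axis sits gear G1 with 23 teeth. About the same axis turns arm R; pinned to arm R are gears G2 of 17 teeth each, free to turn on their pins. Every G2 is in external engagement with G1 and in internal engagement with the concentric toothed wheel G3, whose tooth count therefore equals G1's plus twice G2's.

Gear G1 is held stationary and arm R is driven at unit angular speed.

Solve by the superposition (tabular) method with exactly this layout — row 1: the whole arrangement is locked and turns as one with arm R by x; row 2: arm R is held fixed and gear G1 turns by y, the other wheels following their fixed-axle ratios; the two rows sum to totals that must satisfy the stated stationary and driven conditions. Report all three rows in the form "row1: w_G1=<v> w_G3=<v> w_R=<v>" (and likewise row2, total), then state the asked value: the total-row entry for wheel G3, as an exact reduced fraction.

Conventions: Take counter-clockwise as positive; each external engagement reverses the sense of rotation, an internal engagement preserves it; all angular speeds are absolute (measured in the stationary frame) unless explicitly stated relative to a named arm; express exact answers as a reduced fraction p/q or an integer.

planetary set (23T centre, 17T on arm, 57T internal) — Willis relation
row 1 (train locked, turned with arm): all members turn x
row 2 — arm fixed, fixed-axis ratios: sun y, ring −(23/57)·y, arm 0
boundary: total ω_sun = x + y = 0 and total ω_arm = x = 1  ⇒  y = -1, x = 1
row 2 ring = −(23/57)·(-1) = 23/57
totals (row 1 + row 2): sun 1 + (-1) = 0, ring 1 + 23/57 = 80/57, arm 1 + 0 = 1
asked cell (total, ring) = 80/57

row1: w_G1=1 w_G3=1 w_R=1
row2: w_G1=-1 w_G3=23/57 w_R=0
total: w_G1=0 w_G3=80/57 w_R=1
asked value: 80/57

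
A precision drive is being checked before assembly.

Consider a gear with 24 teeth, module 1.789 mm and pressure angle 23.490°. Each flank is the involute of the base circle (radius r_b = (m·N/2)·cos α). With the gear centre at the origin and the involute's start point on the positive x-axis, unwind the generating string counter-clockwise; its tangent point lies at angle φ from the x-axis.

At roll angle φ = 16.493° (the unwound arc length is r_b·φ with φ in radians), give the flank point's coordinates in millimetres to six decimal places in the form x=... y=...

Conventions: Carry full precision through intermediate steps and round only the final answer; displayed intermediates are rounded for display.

x=20.487849 y=0.155249

topology: single-mesh involute geometry — m = 1.789, N = 24
pitch radius r_p = m·N/2 = 1.789·24/2 = 21.468000
base radius r_b = r_p·cos α = 21.468000·cos 23.490° = 19.688939
roll angle φ = 16.493° = 0.28785715 rad
x = r_b·(cos φ + φ·sin φ) = 20.487849
y = r_b·(sin φ − φ·cos φ) = 0.155249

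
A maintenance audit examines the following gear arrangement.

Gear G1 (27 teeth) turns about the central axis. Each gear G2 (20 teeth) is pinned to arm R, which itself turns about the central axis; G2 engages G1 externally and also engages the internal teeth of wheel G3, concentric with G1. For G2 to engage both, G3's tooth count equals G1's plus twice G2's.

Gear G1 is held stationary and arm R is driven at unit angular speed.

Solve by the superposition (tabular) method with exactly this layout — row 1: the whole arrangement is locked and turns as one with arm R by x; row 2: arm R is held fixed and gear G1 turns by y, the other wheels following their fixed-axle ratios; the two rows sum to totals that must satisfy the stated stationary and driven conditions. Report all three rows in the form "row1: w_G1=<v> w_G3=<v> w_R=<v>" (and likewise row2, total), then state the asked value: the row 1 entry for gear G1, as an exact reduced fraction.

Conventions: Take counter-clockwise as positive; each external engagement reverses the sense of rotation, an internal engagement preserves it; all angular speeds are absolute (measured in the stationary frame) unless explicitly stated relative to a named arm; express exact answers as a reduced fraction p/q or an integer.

row1: w_G1=1 w_G3=1 w_R=1
row2: w_G1=-1 w_G3=27/67 w_R=0
total: w_G1=0 w_G3=94/67 w_R=1
asked value: 1

planetary set (27T centre, 20T on arm, 67T internal) — Willis relation
row 1 (train locked, turned with arm): all members turn x
row 2 (arm held, sun turns y): ω_ring = −(27/67)·y, ω_arm = 0
boundary: total ω_sun = x + y = 0 and total ω_arm = x = 1  ⇒  y = -1, x = 1
row 2 ring = −(27/67)·(-1) = 27/67
totals (row 1 + row 2): sun 1 + (-1) = 0, ring 1 + 27/67 = 94/67, arm 1 + 0 = 1
asked cell (row1, sun) = 1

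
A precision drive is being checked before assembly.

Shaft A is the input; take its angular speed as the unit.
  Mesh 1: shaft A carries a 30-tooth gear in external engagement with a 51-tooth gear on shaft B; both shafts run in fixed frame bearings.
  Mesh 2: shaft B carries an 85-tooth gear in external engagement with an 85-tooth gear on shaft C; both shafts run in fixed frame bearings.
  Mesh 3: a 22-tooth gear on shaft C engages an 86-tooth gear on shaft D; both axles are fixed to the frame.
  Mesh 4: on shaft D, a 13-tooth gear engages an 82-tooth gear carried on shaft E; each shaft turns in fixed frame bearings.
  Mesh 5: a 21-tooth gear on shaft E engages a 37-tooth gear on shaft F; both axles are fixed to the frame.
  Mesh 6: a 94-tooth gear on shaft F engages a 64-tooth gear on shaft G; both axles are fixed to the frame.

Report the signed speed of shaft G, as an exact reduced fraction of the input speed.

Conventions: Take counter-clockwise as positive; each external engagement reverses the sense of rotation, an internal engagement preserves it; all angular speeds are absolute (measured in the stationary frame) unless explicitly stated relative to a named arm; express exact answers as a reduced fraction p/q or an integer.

6-mesh fixed-axis compound train (all bearings frame-fixed)
mesh 1 [30T→51T]: |ω|/ω_in = 1×30/51 = 10/17, sense flips to −
mesh 2 [85T→85T]: |ω|/ω_in = (10/17)×85/85 = 10/17, sense flips to +
mesh 3 [22T→86T]: |ω|/ω_in = (10/17)×22/86 = 110/731, sense flips to −
mesh 4 [13T→82T]: |ω|/ω_in = (110/731)×13/82 = 715/29971, sense flips to +
mesh 5 [21T→37T]: |ω|/ω_in = (715/29971)×21/37 = 15015/1108927, sense flips to −
mesh 6 [94T→64T]: |ω|/ω_in = (15015/1108927)×94/64 = 705705/35485664, sense flips to +
signed output speed (× input speed) = 705705/35485664

705705/35485664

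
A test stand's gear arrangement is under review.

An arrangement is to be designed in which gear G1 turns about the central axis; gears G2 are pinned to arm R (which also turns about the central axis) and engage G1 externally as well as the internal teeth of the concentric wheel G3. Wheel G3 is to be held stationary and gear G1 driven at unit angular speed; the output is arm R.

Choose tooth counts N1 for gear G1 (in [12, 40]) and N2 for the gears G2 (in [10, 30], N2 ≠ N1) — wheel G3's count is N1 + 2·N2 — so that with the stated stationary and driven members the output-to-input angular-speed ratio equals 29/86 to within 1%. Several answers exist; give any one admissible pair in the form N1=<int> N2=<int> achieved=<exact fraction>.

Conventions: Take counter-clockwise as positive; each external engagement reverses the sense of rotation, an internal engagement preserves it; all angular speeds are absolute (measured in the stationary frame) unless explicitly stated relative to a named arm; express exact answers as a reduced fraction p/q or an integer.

topology: planetary set — design target 29/86, arm = carrier (Willis)
Willis with ω_ring = 0: ω_arm/ω_sun = N1/(N1+N3); set equal to 29/86  ⇒  N3/N1 = 1/(29/86) − 1 = 57/29
N3 = N1 + 2·N2  ⇒  N2/N1 = (N3/N1 − 1)/2 = (57/29 − 1)/2 = 14/29
smallest multiple with N1 ≥ 12 and N2 ≥ 10: k = 1  ⇒  N1 = 1·29 = 29, N2 = 1·14 = 14 (N1 ≤ 40, N2 ≤ 30, N2 ≠ N1 ✓), N3 = 29 + 2·14 = 57
check: N1/(N1+N3) with N1 = 29, N3 = 57 gives 29/86; |achieved − target| = 0 ≤ 29/8600 ✓

N1=29 N2=14 achieved=29/86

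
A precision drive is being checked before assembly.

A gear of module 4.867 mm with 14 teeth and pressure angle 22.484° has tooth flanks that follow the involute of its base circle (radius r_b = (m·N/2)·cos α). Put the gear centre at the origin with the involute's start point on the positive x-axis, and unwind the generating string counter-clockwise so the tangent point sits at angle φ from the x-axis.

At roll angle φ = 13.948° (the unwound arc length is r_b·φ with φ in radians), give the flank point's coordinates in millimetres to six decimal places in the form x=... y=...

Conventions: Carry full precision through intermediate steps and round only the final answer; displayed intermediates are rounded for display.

recognized (one wheel, involute flank): single-mesh tooth geometry, m = 4.867, N = 14
pitch radius r_p = m·N/2 = 4.867·14/2 = 34.069000
base radius r_b = r_p·cos α = 34.069000·cos 22.484° = 31.479291
roll angle φ = 13.948° = 0.24343852 rad
x = r_b·(cos φ + φ·sin φ) = 32.398285
y = r_b·(sin φ − φ·cos φ) = 0.150486

x=32.398285 y=0.150486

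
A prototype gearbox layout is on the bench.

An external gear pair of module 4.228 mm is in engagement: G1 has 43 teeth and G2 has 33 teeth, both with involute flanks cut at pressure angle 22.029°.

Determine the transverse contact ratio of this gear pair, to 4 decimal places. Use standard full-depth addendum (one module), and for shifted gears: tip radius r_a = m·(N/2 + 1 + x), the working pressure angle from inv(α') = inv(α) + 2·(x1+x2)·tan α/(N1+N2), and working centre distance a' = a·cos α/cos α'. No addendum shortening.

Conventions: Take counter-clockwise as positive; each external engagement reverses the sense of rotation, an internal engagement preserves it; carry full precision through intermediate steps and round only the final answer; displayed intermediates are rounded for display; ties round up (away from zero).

1.6111

topology: single-mesh involute geometry — m = 4.228, 43T/33T pair
base radii: r_b1 = 84.265620, r_b2 = 64.668965
tip radii: r_a1 = 95.130000, r_a2 = 73.990000
no profile shift: α' = α, a' = a
action lengths: √(r_a1²−r_b1²) = 44.147731, √(r_a2²−r_b2²) = 35.950593
base pitch p_b = π·m·cos α = 12.312942
CR = (44.147731 + 35.950593 − 160.664000·sin 22.02900°)/12.312942 = 1.611080
contact ratio ≈ 1.6111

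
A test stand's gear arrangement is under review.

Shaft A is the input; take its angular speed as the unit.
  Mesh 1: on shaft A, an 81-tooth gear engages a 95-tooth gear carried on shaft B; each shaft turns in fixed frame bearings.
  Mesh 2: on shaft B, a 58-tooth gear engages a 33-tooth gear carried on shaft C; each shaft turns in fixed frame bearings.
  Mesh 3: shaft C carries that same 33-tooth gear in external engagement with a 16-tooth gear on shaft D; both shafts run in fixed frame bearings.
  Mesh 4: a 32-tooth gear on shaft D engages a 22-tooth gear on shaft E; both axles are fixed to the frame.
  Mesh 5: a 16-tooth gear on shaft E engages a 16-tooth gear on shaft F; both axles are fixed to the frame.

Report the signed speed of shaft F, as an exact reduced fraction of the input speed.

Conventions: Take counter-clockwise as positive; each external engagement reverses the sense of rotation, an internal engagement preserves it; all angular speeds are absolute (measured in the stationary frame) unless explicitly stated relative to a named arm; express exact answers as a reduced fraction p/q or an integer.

-4698/1045

5-mesh fixed-axis compound train (all bearings frame-fixed)
mesh 1 [81T→95T]: |ω|/ω_in = 1×81/95 = 81/95, sense flips to −
mesh 2 [58T→33T]: |ω|/ω_in = (81/95)×58/33 = 1566/1045, sense flips to +
mesh 3 [33T→16T]: |ω|/ω_in = (1566/1045)×33/16 = 2349/760, sense flips to −
mesh 4 [32T→22T]: |ω|/ω_in = (2349/760)×32/22 = 4698/1045, sense flips to +
mesh 5 [16T→16T]: |ω|/ω_in = (4698/1045)×16/16 = 4698/1045, sense flips to −
signed output speed (× input speed) = -4698/1045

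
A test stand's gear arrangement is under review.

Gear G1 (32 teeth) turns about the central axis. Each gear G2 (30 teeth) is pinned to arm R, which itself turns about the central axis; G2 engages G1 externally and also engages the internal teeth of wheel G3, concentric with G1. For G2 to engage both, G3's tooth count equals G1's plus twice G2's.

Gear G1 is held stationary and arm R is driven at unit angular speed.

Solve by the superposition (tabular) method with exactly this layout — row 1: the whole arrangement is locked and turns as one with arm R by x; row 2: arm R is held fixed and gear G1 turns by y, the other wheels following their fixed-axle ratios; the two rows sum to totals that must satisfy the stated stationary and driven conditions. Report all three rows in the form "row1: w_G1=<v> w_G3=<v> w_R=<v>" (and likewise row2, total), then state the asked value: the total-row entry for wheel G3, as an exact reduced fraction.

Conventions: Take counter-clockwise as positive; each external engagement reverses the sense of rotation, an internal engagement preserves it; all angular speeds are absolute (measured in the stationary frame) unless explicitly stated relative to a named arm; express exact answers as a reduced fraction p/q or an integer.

recognized (axles ride arm R): planetary set, 32/30/92 teeth
row 1 (train locked, turned with arm): all members turn x
row 2 — arm fixed, fixed-axis ratios: sun y, ring −(32/92)·y, arm 0
boundary: total ω_sun = x + y = 0 and total ω_arm = x = 1  ⇒  y = -1, x = 1
row 2 ring = −(32/92)·(-1) = 8/23
totals (row 1 + row 2): sun 1 + (-1) = 0, ring 1 + 8/23 = 31/23, arm 1 + 0 = 1
asked cell (total, ring) = 31/23

row1: w_G1=1 w_G3=1 w_R=1
row2: w_G1=-1 w_G3=8/23 w_R=0
total: w_G1=0 w_G3=31/23 w_R=1
asked value: 31/23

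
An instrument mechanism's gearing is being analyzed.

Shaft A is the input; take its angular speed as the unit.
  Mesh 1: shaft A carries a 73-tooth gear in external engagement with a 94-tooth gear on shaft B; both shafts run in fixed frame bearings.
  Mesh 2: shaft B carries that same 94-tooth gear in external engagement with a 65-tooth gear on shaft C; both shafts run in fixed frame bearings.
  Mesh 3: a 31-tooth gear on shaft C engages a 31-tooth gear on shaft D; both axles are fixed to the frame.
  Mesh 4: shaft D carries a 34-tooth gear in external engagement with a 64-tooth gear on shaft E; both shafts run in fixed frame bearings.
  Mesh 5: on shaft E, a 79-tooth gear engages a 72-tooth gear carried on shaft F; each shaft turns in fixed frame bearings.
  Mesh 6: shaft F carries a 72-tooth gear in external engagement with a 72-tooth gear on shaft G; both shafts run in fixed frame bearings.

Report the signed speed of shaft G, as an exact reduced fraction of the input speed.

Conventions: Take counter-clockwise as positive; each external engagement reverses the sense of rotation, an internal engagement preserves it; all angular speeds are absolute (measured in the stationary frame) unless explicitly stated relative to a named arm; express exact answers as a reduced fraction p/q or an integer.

98039/149760

6-mesh fixed-axis compound train (all bearings frame-fixed)
mesh 1 [73T→94T]: |ω|/ω_in = 1×73/94 = 73/94, sense flips to −
mesh 2 [94T→65T]: |ω|/ω_in = (73/94)×94/65 = 73/65, sense flips to +
mesh 3 [31T→31T]: |ω|/ω_in = (73/65)×31/31 = 73/65, sense flips to −
mesh 4 [34T→64T]: |ω|/ω_in = (73/65)×34/64 = 1241/2080, sense flips to +
mesh 5 [79T→72T]: |ω|/ω_in = (1241/2080)×79/72 = 98039/149760, sense flips to −
mesh 6 [72T→72T]: |ω|/ω_in = (98039/149760)×72/72 = 98039/149760, sense flips to +
signed output speed (× input speed) = 98039/149760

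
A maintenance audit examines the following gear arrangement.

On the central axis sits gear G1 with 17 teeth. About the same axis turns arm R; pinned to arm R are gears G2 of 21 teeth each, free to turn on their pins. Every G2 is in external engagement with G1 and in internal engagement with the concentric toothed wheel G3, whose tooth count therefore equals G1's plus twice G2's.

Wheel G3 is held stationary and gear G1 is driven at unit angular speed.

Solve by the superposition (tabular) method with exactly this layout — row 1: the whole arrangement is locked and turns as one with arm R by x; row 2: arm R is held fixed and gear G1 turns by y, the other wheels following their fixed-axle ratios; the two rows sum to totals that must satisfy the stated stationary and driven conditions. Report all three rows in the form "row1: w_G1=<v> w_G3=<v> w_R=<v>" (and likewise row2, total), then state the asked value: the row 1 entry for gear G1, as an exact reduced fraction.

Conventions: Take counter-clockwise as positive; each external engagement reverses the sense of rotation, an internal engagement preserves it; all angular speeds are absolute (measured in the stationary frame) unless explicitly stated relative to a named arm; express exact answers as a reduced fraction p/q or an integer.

row1: w_G1=17/76 w_G3=17/76 w_R=17/76
row2: w_G1=59/76 w_G3=-17/76 w_R=0
total: w_G1=1 w_G3=0 w_R=17/76
asked value: 17/76

recognized (axles ride arm R): planetary set, 17/21/59 teeth
row 1 — lock + rotate with arm: ω_sun = ω_ring = ω_arm = x
superposition row 2 [arm held]: sun y, ring −(17/59)·y, arm 0
boundary: total ω_ring = x − (17/59)·y = 0 and total ω_sun = x + y = 1  ⇒  y = 59/76, x = 17/76
row 2 ring = −(17/59)·59/76 = -17/76
totals (row 1 + row 2): sun 17/76 + 59/76 = 1, ring 17/76 + (-17/76) = 0, arm 17/76 + 0 = 17/76
asked cell (row1, sun) = 17/76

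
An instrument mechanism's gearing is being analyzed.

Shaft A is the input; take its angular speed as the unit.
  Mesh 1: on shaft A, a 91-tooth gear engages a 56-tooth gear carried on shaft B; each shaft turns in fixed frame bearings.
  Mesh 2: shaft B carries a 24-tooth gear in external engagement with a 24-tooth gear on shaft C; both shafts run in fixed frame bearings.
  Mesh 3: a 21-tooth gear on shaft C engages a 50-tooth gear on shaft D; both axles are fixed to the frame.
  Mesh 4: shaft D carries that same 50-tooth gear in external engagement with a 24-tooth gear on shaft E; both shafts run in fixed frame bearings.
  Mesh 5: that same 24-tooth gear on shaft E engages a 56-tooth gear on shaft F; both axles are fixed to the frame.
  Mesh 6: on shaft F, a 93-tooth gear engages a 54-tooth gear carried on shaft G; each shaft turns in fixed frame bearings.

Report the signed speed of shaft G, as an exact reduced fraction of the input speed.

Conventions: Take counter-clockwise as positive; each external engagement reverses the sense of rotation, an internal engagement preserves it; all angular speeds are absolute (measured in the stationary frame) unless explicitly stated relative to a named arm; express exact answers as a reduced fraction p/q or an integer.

403/384

6-mesh fixed-axis compound train (all bearings frame-fixed)
mesh 1 [91T→56T]: |ω|/ω_in = 1×91/56 = 13/8, sense flips to −
mesh 2 [24T→24T]: |ω|/ω_in = (13/8)×24/24 = 13/8, sense flips to +
mesh 3 [21T→50T]: |ω|/ω_in = (13/8)×21/50 = 273/400, sense flips to −
mesh 4 [50T→24T]: |ω|/ω_in = (273/400)×50/24 = 91/64, sense flips to +
mesh 5 [24T→56T]: |ω|/ω_in = (91/64)×24/56 = 39/64, sense flips to −
mesh 6 [93T→54T]: |ω|/ω_in = (39/64)×93/54 = 403/384, sense flips to +
signed output speed (× input speed) = 403/384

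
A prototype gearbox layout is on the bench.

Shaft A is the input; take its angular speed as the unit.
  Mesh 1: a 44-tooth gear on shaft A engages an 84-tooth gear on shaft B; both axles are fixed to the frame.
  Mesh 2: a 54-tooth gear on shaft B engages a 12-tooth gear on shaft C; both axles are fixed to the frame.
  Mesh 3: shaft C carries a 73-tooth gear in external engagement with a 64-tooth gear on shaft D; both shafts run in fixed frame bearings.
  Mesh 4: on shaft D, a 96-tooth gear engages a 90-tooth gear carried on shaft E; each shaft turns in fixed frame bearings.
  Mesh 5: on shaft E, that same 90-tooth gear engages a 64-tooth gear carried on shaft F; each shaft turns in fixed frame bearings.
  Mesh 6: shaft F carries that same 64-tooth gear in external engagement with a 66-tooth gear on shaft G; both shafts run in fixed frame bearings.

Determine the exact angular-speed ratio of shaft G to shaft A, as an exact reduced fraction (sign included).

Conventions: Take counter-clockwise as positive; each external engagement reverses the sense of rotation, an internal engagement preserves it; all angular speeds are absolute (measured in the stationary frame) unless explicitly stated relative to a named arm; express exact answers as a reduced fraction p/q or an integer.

219/56

class = fixed-axis compound train [6 meshes; 6 ratios multiply, 6 sense flips]
mesh 1 [44T→84T]: running ratio 11/21, sense −
mesh 2 [54T→12T]: running ratio 33/14, sense +
mesh 3 [73T→64T]: running ratio 2409/896, sense −
mesh 4 [96T→90T]: running ratio 803/280, sense +
mesh 5 [90T→64T]: running ratio 7227/1792, sense −
mesh 6 [64T→66T]: running ratio 219/56, sense +
ω_out/ω_in = 219/56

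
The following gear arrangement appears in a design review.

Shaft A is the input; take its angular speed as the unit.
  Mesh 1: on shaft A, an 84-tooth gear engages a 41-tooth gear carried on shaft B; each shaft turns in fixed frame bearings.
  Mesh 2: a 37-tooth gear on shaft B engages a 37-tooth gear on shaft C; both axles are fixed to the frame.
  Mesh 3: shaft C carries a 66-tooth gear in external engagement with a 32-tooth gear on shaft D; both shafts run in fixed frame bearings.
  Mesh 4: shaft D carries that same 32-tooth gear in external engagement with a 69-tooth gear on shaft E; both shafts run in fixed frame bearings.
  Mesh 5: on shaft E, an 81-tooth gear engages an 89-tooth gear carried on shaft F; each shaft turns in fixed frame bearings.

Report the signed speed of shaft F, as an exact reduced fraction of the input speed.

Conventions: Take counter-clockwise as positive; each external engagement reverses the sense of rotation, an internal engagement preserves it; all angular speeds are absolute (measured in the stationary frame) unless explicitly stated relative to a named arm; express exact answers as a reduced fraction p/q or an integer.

5-mesh fixed-axis compound train (all bearings frame-fixed)
mesh 1 [84T→41T]: |ω|/ω_in = 1×84/41 = 84/41, sense flips to −
mesh 2 [37T→37T]: |ω|/ω_in = (84/41)×37/37 = 84/41, sense flips to +
mesh 3 [66T→32T]: |ω|/ω_in = (84/41)×66/32 = 693/164, sense flips to −
mesh 4 [32T→69T]: |ω|/ω_in = (693/164)×32/69 = 1848/943, sense flips to +
mesh 5 [81T→89T]: |ω|/ω_in = (1848/943)×81/89 = 149688/83927, sense flips to −
signed output speed (× input speed) = -149688/83927

-149688/83927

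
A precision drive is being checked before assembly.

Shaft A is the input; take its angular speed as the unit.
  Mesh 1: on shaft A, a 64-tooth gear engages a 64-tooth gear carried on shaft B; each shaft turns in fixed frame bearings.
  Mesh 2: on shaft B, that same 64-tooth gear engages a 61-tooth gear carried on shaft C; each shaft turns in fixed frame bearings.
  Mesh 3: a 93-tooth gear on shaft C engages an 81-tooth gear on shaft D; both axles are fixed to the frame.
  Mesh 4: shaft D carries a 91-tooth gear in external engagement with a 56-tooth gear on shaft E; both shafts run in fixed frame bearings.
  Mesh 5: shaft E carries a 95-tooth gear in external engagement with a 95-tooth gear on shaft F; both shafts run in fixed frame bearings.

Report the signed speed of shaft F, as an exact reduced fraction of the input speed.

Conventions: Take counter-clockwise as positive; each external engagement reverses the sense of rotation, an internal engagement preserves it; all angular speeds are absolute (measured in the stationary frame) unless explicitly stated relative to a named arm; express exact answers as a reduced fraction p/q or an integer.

5-mesh fixed-axis compound train (all bearings frame-fixed)
mesh 1 [64T→64T]: |ω|/ω_in = 1×64/64 = 1, sense flips to −
mesh 2 [64T→61T]: |ω|/ω_in = 1×64/61 = 64/61, sense flips to +
mesh 3 [93T→81T]: |ω|/ω_in = (64/61)×93/81 = 1984/1647, sense flips to −
mesh 4 [91T→56T]: |ω|/ω_in = (1984/1647)×91/56 = 3224/1647, sense flips to +
mesh 5 [95T→95T]: |ω|/ω_in = (3224/1647)×95/95 = 3224/1647, sense flips to −
signed output speed (× input speed) = -3224/1647

-3224/1647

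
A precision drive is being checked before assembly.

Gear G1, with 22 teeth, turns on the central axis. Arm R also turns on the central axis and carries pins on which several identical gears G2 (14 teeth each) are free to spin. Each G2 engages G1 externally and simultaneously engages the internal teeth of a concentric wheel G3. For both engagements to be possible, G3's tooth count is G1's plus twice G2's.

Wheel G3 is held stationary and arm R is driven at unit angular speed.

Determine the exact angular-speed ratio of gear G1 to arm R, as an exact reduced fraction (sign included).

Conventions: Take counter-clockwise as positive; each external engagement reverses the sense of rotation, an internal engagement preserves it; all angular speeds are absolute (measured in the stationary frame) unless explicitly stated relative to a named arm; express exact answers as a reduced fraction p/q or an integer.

topology: planetary set — G1 22T / G2 14T / G3 50T, arm = carrier (Willis)
ring teeth: 22 + 2·14 = 50
22(ω_sun−ω_arm) = −50(ω_ring−ω_arm),  ω_ring = 0, ω_arm = 1
ω_sun = 1 − (50/22)(0−1) = 36/11
ω_out/ω_in = 36/11

36/11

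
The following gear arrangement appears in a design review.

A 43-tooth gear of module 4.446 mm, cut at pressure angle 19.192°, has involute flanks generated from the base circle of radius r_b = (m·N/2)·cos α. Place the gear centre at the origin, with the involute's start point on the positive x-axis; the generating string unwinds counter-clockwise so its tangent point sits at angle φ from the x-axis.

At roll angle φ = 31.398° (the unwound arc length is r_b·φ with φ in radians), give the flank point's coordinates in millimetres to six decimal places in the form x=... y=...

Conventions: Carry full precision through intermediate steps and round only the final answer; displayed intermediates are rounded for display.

topology: single-mesh involute geometry — m = 4.446, N = 43
pitch radius r_p = m·N/2 = 4.446·43/2 = 95.589000
base radius r_b = r_p·cos α = 95.589000·cos 19.192° = 90.276381
roll angle φ = 31.398° = 0.54799848 rad
x = r_b·(cos φ + φ·sin φ) = 102.830679
y = r_b·(sin φ − φ·cos φ) = 4.804990

x=102.830679 y=4.804990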